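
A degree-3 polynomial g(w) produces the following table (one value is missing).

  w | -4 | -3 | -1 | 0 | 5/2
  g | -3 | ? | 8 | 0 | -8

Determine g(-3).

The 4 known values determine g uniquely (degree ≤ 3).
Evaluate each Lagrange basis at w = -3:
L_0(-3) = (-2)·(-3)·(-11/2)/[(-3)·(-4)·(-13/2)] = 11/26
L_1(-3) = (1)·(-3)·(-11/2)/[(3)·(-1)·(-7/2)] = 11/7
L_2(-3) = (1)·(-2)·(-11/2)/[(4)·(1)·(-5/2)] = -11/10
L_3(-3) = (1)·(-2)·(-3)/[(13/2)·(7/2)·(5/2)] = 48/455
Sum: (-3)·(11/26) + 8·(11/7) + 0 + (-8)·(48/455) = 9517/910

9517/910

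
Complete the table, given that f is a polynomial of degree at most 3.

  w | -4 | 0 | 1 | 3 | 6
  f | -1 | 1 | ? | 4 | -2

The 4 known values determine f uniquely (degree ≤ 3).
Evaluate each Lagrange basis at w = 1:
L_0(1) = (1)·(-2)·(-5)/[(-4)·(-7)·(-10)] = -1/28
L_1(1) = (5)·(-2)·(-5)/[(4)·(-3)·(-6)] = 25/36
L_2(1) = (5)·(1)·(-5)/[(7)·(3)·(-3)] = 25/63
L_3(1) = (5)·(1)·(-2)/[(10)·(6)·(3)] = -1/18
Sum: (-1)·(-1/28) + 1·(25/36) + 4·(25/63) + (-2)·(-1/18) = 17/7

17/7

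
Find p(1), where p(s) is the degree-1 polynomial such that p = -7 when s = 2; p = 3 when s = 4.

-12

L_0(1) = (-3)/[(-2)] = 3/2
L_1(1) = (-1)/[(2)] = -1/2
Sum: (-7)·(3/2) + 3·(-1/2) = -12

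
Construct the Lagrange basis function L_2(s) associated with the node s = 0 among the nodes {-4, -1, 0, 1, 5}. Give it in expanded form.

L_2(s) = (1/20)s^4 - (1/20)s^3 - (21/20)s^2 + (1/20)s + 1

L_2(s) = (s + 4)(s + 1)(s - 1)(s - 5) / [(4)·(1)·(-1)·(-5)]
       = (s^4 - s^3 - 21s^2 + s + 20) / (20)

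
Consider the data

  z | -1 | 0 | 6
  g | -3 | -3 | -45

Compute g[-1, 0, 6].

g[-1,0] = (-3 - (-3)) / (0 - (-1)) = 0
g[0,6] = (-45 - (-3)) / (6 - 0) = -7
g[-1,0,6] = (-7 - 0) / (6 - (-1)) = -1

-1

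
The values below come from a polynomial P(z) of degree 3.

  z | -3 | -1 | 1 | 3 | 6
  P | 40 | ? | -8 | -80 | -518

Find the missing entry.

The 4 known values determine P uniquely (degree ≤ 3).
Evaluate each Lagrange basis at z = -1:
L_0(-1) = (-2)·(-4)·(-7)/[(-4)·(-6)·(-9)] = 7/27
L_1(-1) = (2)·(-4)·(-7)/[(4)·(-2)·(-5)] = 7/5
L_2(-1) = (2)·(-2)·(-7)/[(6)·(2)·(-3)] = -7/9
L_3(-1) = (2)·(-2)·(-4)/[(9)·(5)·(3)] = 16/135
Sum: 40·(7/27) + (-8)·(7/5) + (-80)·(-7/9) + (-518)·(16/135) = 0

0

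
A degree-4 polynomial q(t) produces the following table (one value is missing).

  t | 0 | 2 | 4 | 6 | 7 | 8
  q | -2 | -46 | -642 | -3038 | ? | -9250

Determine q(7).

The 5 known values determine q uniquely (degree ≤ 4).
Evaluate each Lagrange basis at t = 7:
L_0(7) = (5)·(3)·(1)·(-1)/[(-2)·(-4)·(-6)·(-8)] = -5/128
L_1(7) = (7)·(3)·(1)·(-1)/[(2)·(-2)·(-4)·(-6)] = 7/32
L_2(7) = (7)·(5)·(1)·(-1)/[(4)·(2)·(-2)·(-4)] = -35/64
L_3(7) = (7)·(5)·(3)·(-1)/[(6)·(4)·(2)·(-2)] = 35/32
L_4(7) = (7)·(5)·(3)·(1)/[(8)·(6)·(4)·(2)] = 35/128
Sum: (-2)·(-5/128) + (-46)·(7/32) + (-642)·(-35/64) + (-3038)·(35/32) + (-9250)·(35/128) = -5511

-5511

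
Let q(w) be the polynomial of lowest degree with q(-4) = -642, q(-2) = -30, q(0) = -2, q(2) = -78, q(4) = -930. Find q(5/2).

L_0(5/2) = (9/2)·(5/2)·(1/2)·(-3/2)/[(-2)·(-4)·(-6)·(-8)] = -45/2048
L_1(5/2) = (13/2)·(5/2)·(1/2)·(-3/2)/[(2)·(-2)·(-4)·(-6)] = 65/512
L_2(5/2) = (13/2)·(9/2)·(1/2)·(-3/2)/[(4)·(2)·(-2)·(-4)] = -351/1024
L_3(5/2) = (13/2)·(9/2)·(5/2)·(-3/2)/[(6)·(4)·(2)·(-2)] = 585/512
L_4(5/2) = (13/2)·(9/2)·(5/2)·(1/2)/[(8)·(6)·(4)·(2)] = 195/2048
Sum: (-642)·(-45/2048) + (-30)·(65/512) + (-2)·(-351/1024) + (-78)·(585/512) + (-930)·(195/2048) = -2667/16

-2667/16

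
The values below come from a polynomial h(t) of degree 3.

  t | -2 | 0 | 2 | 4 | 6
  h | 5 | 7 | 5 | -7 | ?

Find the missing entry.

-35

The 4 known values determine h uniquely (degree ≤ 3).
Evaluate each Lagrange basis at t = 6:
L_0(6) = (6)·(4)·(2)/[(-2)·(-4)·(-6)] = -1
L_1(6) = (8)·(4)·(2)/[(2)·(-2)·(-4)] = 4
L_2(6) = (8)·(6)·(2)/[(4)·(2)·(-2)] = -6
L_3(6) = (8)·(6)·(4)/[(6)·(4)·(2)] = 4
Sum: 5·(-1) + 7·(4) + 5·(-6) + (-7)·(4) = -35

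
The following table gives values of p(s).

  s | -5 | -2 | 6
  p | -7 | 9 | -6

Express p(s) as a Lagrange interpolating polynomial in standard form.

p(s) = -(173/264)s^2 + (197/264)s + 577/44

L_0(s) = (s + 2)(s - 6) / [33] = (1/33)s^2 - (4/33)s - 4/11
L_1(s) = (s + 5)(s - 6) / [-24] = -(1/24)s^2 + (1/24)s + 5/4
L_2(s) = (s + 5)(s + 2) / [88] = (1/88)s^2 + (7/88)s + 5/44
p(s) = (-7)·L_0 + 9·L_1 + (-6)·L_2
  (-7)·L_0(s) = -(7/33)s^2 + (28/33)s + 28/11
  9·L_1(s) = -(3/8)s^2 + (3/8)s + 45/4
  (-6)·L_2(s) = -(3/44)s^2 - (21/44)s - 15/22
Adding term by term: -(173/264)s^2 + (197/264)s + 577/44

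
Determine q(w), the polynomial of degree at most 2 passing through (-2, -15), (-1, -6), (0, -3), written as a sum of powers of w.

L_0(w) = (w + 1)w / [2] = (1/2)w^2 + (1/2)w
L_1(w) = (w + 2)w / [-1] = -w^2 - 2w
L_2(w) = (w + 2)(w + 1) / [2] = (1/2)w^2 + (3/2)w + 1
q(w) = (-15)·L_0 + (-6)·L_1 + (-3)·L_2
  (-15)·L_0(w) = -(15/2)w^2 - (15/2)w
  (-6)·L_1(w) = 6w^2 + 12w
  (-3)·L_2(w) = -(3/2)w^2 - (9/2)w - 3
Adding term by term: -3w^2 - 3

q(w) = -3w^2 - 3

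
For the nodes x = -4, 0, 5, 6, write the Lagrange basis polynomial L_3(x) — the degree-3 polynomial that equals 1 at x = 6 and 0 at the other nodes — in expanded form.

L_3(x) = (x + 4)x(x - 5) / [(10)·(6)·(1)]
       = (x^3 - x^2 - 20x) / (60)

L_3(x) = (1/60)x^3 - (1/60)x^2 - (1/3)x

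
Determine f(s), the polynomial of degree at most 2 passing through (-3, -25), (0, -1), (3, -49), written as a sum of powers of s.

Newton's divided differences:
f[-3,0] = (-1 - (-25)) / (0 - (-3)) = 8
f[0,3] = (-49 - (-1)) / (3 - 0) = -16
f[-3,0,3] = (-16 - 8) / (3 - (-3)) = -4
f(s) = -25 + 8·(s + 3) + (-4)·(s + 3)s
Expanding: f(s) = -4s^2 - 4s - 1

f(s) = -4s^2 - 4s - 1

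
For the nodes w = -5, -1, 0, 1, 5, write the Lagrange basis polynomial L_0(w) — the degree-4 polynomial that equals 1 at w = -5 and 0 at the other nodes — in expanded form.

L_0(w) = (1/1200)w^4 - (1/240)w^3 - (1/1200)w^2 + (1/240)w

L_0(w) = (w + 1)w(w - 1)(w - 5) / [(-4)·(-5)·(-6)·(-10)]
       = (w^4 - 5w^3 - w^2 + 5w) / (1200)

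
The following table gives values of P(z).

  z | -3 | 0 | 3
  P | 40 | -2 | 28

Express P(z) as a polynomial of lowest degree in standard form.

P(z) = 4z^2 - 2z - 2

Newton's divided differences:
P[-3,0] = (-2 - 40) / (0 - (-3)) = -14
P[0,3] = (28 - (-2)) / (3 - 0) = 10
P[-3,0,3] = (10 - (-14)) / (3 - (-3)) = 4
P(z) = 40 + (-14)·(z + 3) + 4·(z + 3)z
Expanding: P(z) = 4z^2 - 2z - 2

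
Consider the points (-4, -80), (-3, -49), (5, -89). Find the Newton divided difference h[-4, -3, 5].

-4

h[-4,-3] = (-49 - (-80)) / (-3 - (-4)) = 31
h[-3,5] = (-89 - (-49)) / (5 - (-3)) = -5
h[-4,-3,5] = (-5 - 31) / (5 - (-4)) = -4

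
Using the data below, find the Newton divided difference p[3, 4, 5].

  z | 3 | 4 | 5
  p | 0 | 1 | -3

p[3,4] = (1 - 0) / (4 - 3) = 1
p[4,5] = (-3 - 1) / (5 - 4) = -4
p[3,4,5] = (-4 - 1) / (5 - 3) = -5/2

-5/2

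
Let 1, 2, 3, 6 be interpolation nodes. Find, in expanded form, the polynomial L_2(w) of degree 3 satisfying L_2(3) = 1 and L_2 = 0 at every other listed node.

L_2(w) = (w - 1)(w - 2)(w - 6) / [(2)·(1)·(-3)]
       = (w^3 - 9w^2 + 20w - 12) / (-6)

L_2(w) = -(1/6)w^3 + (3/2)w^2 - (10/3)w + 2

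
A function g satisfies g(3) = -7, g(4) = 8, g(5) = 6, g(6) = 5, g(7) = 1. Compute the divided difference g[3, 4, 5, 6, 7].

g[3,4] = (8 - (-7)) / (4 - 3) = 15
g[4,5] = (6 - 8) / (5 - 4) = -2
g[5,6] = (5 - 6) / (6 - 5) = -1
g[6,7] = (1 - 5) / (7 - 6) = -4
g[3,4,5] = (-2 - 15) / (5 - 3) = -17/2
g[4,5,6] = (-1 - (-2)) / (6 - 4) = 1/2
g[5,6,7] = (-4 - (-1)) / (7 - 5) = -3/2
g[3,4,5,6] = (1/2 - (-17/2)) / (6 - 3) = 3
g[4,5,6,7] = (-3/2 - 1/2) / (7 - 4) = -2/3
g[3,4,5,6,7] = (-2/3 - 3) / (7 - 3) = -11/12

-11/12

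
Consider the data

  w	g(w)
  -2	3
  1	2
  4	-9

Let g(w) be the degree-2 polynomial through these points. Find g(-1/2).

15/4

L_0(-1/2) = (-3/2)·(-9/2)/[(-3)·(-6)] = 3/8
L_1(-1/2) = (3/2)·(-9/2)/[(3)·(-3)] = 3/4
L_2(-1/2) = (3/2)·(-3/2)/[(6)·(3)] = -1/8
Sum: 3·(3/8) + 2·(3/4) + (-9)·(-1/8) = 15/4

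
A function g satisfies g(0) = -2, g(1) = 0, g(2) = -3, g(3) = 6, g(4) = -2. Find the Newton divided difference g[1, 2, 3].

g[1,2] = (-3 - 0) / (2 - 1) = -3
g[2,3] = (6 - (-3)) / (3 - 2) = 9
g[1,2,3] = (9 - (-3)) / (3 - 1) = 6

6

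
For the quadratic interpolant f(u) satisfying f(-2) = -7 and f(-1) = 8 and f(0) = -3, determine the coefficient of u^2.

The leading coefficient equals the top divided difference f[-2,-1,0].
f[-2,-1] = (8 - (-7)) / (-1 - (-2)) = 15
f[-1,0] = (-3 - 8) / (0 - (-1)) = -11
f[-2,-1,0] = (-11 - 15) / (0 - (-2)) = -13

-13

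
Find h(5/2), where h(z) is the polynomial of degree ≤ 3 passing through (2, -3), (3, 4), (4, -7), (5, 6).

Evaluate each Lagrange basis at z = 5/2:
L_0(5/2) = (-1/2)·(-3/2)·(-5/2)/[(-1)·(-2)·(-3)] = 5/16
L_1(5/2) = (1/2)·(-3/2)·(-5/2)/[(1)·(-1)·(-2)] = 15/16
L_2(5/2) = (1/2)·(-1/2)·(-5/2)/[(2)·(1)·(-1)] = -5/16
L_3(5/2) = (1/2)·(-1/2)·(-3/2)/[(3)·(2)·(1)] = 1/16
Sum: (-3)·(5/16) + 4·(15/16) + (-7)·(-5/16) + 6·(1/16) = 43/8

43/8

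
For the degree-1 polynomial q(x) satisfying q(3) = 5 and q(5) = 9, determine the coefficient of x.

Build the Lagrange basis polynomials:
L_0(x) = (x - 5) / [-2] = -(1/2)x + 5/2
L_1(x) = (x - 3) / [2] = (1/2)x - 3/2
q(x) = 5·L_0 + 9·L_1
Only the coefficient of x is needed; take it from each L_i and combine:
5·(-1/2) + 9·(1/2) = 2

2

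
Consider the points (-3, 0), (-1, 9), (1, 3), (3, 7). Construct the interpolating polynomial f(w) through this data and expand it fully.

L_0(w) = (w + 1)(w - 1)(w - 3) / [-48] = -(1/48)w^3 + (1/16)w^2 + (1/48)w - 1/16
L_1(w) = (w + 3)(w - 1)(w - 3) / [16] = (1/16)w^3 - (1/16)w^2 - (9/16)w + 9/16
L_2(w) = (w + 3)(w + 1)(w - 3) / [-16] = -(1/16)w^3 - (1/16)w^2 + (9/16)w + 9/16
L_3(w) = (w + 3)(w + 1)(w - 1) / [48] = (1/48)w^3 + (1/16)w^2 - (1/48)w - 1/16
f(w) = 0·L_0 + 9·L_1 + 3·L_2 + 7·L_3
  0·L_0(w) = 0
  9·L_1(w) = (9/16)w^3 - (9/16)w^2 - (81/16)w + 81/16
  3·L_2(w) = -(3/16)w^3 - (3/16)w^2 + (27/16)w + 27/16
  7·L_3(w) = (7/48)w^3 + (7/16)w^2 - (7/48)w - 7/16
Adding term by term: (25/48)w^3 - (5/16)w^2 - (169/48)w + 101/16

f(w) = (25/48)w^3 - (5/16)w^2 - (169/48)w + 101/16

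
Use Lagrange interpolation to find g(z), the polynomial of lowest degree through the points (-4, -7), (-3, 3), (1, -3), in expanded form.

g(z) = -(23/10)z^2 - (61/10)z + 27/5

Build the Lagrange basis polynomials:
L_0(z) = (z + 3)(z - 1) / [5] = (1/5)z^2 + (2/5)z - 3/5
L_1(z) = (z + 4)(z - 1) / [-4] = -(1/4)z^2 - (3/4)z + 1
L_2(z) = (z + 4)(z + 3) / [20] = (1/20)z^2 + (7/20)z + 3/5
g(z) = (-7)·L_0 + 3·L_1 + (-3)·L_2
  (-7)·L_0(z) = -(7/5)z^2 - (14/5)z + 21/5
  3·L_1(z) = -(3/4)z^2 - (9/4)z + 3
  (-3)·L_2(z) = -(3/20)z^2 - (21/20)z - 9/5
Adding term by term: -(23/10)z^2 - (61/10)z + 27/5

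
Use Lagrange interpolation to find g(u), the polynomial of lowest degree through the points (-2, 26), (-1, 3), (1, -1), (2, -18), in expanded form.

L_0(u) = (u + 1)(u - 1)(u - 2) / [-12] = -(1/12)u^3 + (1/6)u^2 + (1/12)u - 1/6
L_1(u) = (u + 2)(u - 1)(u - 2) / [6] = (1/6)u^3 - (1/6)u^2 - (2/3)u + 2/3
L_2(u) = (u + 2)(u + 1)(u - 2) / [-6] = -(1/6)u^3 - (1/6)u^2 + (2/3)u + 2/3
L_3(u) = (u + 2)(u + 1)(u - 1) / [12] = (1/12)u^3 + (1/6)u^2 - (1/12)u - 1/6
g(u) = 26·L_0 + 3·L_1 + (-1)·L_2 + (-18)·L_3
  26·L_0(u) = -(13/6)u^3 + (13/3)u^2 + (13/6)u - 13/3
  3·L_1(u) = (1/2)u^3 - (1/2)u^2 - 2u + 2
  (-1)·L_2(u) = (1/6)u^3 + (1/6)u^2 - (2/3)u - 2/3
  (-18)·L_3(u) = -(3/2)u^3 - 3u^2 + (3/2)u + 3
Adding term by term: -3u^3 + u^2 + u

g(u) = -3u^3 + u^2 + u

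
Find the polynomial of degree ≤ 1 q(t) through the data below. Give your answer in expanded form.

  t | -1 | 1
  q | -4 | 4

Build the Lagrange basis polynomials:
L_0(t) = (t - 1) / [-2] = -(1/2)t + 1/2
L_1(t) = (t + 1) / [2] = (1/2)t + 1/2
q(t) = (-4)·L_0 + 4·L_1
  (-4)·L_0(t) = 2t - 2
  4·L_1(t) = 2t + 2
Adding term by term: 4t

q(t) = 4t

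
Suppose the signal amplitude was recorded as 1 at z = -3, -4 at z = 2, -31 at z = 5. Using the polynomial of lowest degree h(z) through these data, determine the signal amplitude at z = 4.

-20

Evaluate each Lagrange basis at z = 4:
L_0(4) = (2)·(-1)/[(-5)·(-8)] = -1/20
L_1(4) = (7)·(-1)/[(5)·(-3)] = 7/15
L_2(4) = (7)·(2)/[(8)·(3)] = 7/12
Sum: 1·(-1/20) + (-4)·(7/15) + (-31)·(7/12) = -20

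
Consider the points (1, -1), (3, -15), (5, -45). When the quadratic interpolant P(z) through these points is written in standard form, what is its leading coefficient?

-2

Build the Lagrange basis polynomials:
L_0(z) = (z - 3)(z - 5) / [8] = (1/8)z^2 - z + 15/8
L_1(z) = (z - 1)(z - 5) / [-4] = -(1/4)z^2 + (3/2)z - 5/4
L_2(z) = (z - 1)(z - 3) / [8] = (1/8)z^2 - (1/2)z + 3/8
P(z) = (-1)·L_0 + (-15)·L_1 + (-45)·L_2
Only the coefficient of z^2 is needed; take it from each L_i and combine:
(-1)·(1/8) + (-15)·(-1/4) + (-45)·(1/8) = -2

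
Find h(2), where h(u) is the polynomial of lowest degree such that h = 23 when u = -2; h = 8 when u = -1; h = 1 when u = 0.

Using Newton's divided-difference form:
h[-2,-1] = (8 - 23) / (-1 - (-2)) = -15
h[-1,0] = (1 - 8) / (0 - (-1)) = -7
h[-2,-1,0] = (-7 - (-15)) / (0 - (-2)) = 4
h(2) = 23 + (-15)·(4) + 4·(4)·(3) = 11

11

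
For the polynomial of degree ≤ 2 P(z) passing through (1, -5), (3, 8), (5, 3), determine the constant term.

-73/4

Build the Lagrange basis polynomials:
L_0(z) = (z - 3)(z - 5) / [8] = (1/8)z^2 - z + 15/8
L_1(z) = (z - 1)(z - 5) / [-4] = -(1/4)z^2 + (3/2)z - 5/4
L_2(z) = (z - 1)(z - 3) / [8] = (1/8)z^2 - (1/2)z + 3/8
P(z) = (-5)·L_0 + 8·L_1 + 3·L_2
Only the constant term is needed; take it from each L_i and combine:
(-5)·(15/8) + 8·(-5/4) + 3·(3/8) = -73/4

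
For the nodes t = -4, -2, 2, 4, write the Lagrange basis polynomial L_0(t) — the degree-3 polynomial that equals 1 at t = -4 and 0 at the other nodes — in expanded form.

L_0(t) = -(1/96)t^3 + (1/24)t^2 + (1/24)t - 1/6

L_0(t) = (t + 2)(t - 2)(t - 4) / [(-2)·(-6)·(-8)]
       = (t^3 - 4t^2 - 4t + 16) / (-96)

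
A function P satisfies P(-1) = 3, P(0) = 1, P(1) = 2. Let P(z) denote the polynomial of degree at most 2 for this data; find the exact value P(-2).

L_0(-2) = (-2)·(-3)/[(-1)·(-2)] = 3
L_1(-2) = (-1)·(-3)/[(1)·(-1)] = -3
L_2(-2) = (-1)·(-2)/[(2)·(1)] = 1
Sum: 3·(3) + 1·(-3) + 2·(1) = 8

8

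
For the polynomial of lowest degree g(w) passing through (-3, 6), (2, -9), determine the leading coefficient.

-3

The leading coefficient equals the top divided difference g[-3,2].
g[-3,2] = (-9 - 6) / (2 - (-3)) = -3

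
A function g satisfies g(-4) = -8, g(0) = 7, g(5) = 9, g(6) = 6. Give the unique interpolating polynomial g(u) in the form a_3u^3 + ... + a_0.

L_0(u) = u(u - 5)(u - 6) / [-360] = -(1/360)u^3 + (11/360)u^2 - (1/12)u
L_1(u) = (u + 4)(u - 5)(u - 6) / [120] = (1/120)u^3 - (7/120)u^2 - (7/60)u + 1
L_2(u) = (u + 4)u(u - 6) / [-45] = -(1/45)u^3 + (2/45)u^2 + (8/15)u
L_3(u) = (u + 4)u(u - 5) / [60] = (1/60)u^3 - (1/60)u^2 - (1/3)u
g(u) = (-8)·L_0 + 7·L_1 + 9·L_2 + 6·L_3
  (-8)·L_0(u) = (1/45)u^3 - (11/45)u^2 + (2/3)u
  7·L_1(u) = (7/120)u^3 - (49/120)u^2 - (49/60)u + 7
  9·L_2(u) = -(1/5)u^3 + (2/5)u^2 + (24/5)u
  6·L_3(u) = (1/10)u^3 - (1/10)u^2 - 2u
Adding term by term: -(7/360)u^3 - (127/360)u^2 + (53/20)u + 7

g(u) = -(7/360)u^3 - (127/360)u^2 + (53/20)u + 7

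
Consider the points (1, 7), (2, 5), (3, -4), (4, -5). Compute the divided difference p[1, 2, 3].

-7/2

p[1,2] = (5 - 7) / (2 - 1) = -2
p[2,3] = (-4 - 5) / (3 - 2) = -9
p[1,2,3] = (-9 - (-2)) / (3 - 1) = -7/2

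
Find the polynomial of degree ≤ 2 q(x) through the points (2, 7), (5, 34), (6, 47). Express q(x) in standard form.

L_0(x) = (x - 5)(x - 6) / [12] = (1/12)x^2 - (11/12)x + 5/2
L_1(x) = (x - 2)(x - 6) / [-3] = -(1/3)x^2 + (8/3)x - 4
L_2(x) = (x - 2)(x - 5) / [4] = (1/4)x^2 - (7/4)x + 5/2
q(x) = 7·L_0 + 34·L_1 + 47·L_2
  7·L_0(x) = (7/12)x^2 - (77/12)x + 35/2
  34·L_1(x) = -(34/3)x^2 + (272/3)x - 136
  47·L_2(x) = (47/4)x^2 - (329/4)x + 235/2
Adding term by term: x^2 + 2x - 1

q(x) = x^2 + 2x - 1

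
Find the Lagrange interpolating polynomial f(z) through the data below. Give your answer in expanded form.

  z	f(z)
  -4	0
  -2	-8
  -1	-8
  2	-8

L_0(z) = (z + 2)(z + 1)(z - 2) / [-36] = -(1/36)z^3 - (1/36)z^2 + (1/9)z + 1/9
L_1(z) = (z + 4)(z + 1)(z - 2) / [8] = (1/8)z^3 + (3/8)z^2 - (3/4)z - 1
L_2(z) = (z + 4)(z + 2)(z - 2) / [-9] = -(1/9)z^3 - (4/9)z^2 + (4/9)z + 16/9
L_3(z) = (z + 4)(z + 2)(z + 1) / [72] = (1/72)z^3 + (7/72)z^2 + (7/36)z + 1/9
f(z) = 0·L_0 + (-8)·L_1 + (-8)·L_2 + (-8)·L_3
  0·L_0(z) = 0
  (-8)·L_1(z) = -z^3 - 3z^2 + 6z + 8
  (-8)·L_2(z) = (8/9)z^3 + (32/9)z^2 - (32/9)z - 128/9
  (-8)·L_3(z) = -(1/9)z^3 - (7/9)z^2 - (14/9)z - 8/9
Adding term by term: -(2/9)z^3 - (2/9)z^2 + (8/9)z - 64/9

f(z) = -(2/9)z^3 - (2/9)z^2 + (8/9)z - 64/9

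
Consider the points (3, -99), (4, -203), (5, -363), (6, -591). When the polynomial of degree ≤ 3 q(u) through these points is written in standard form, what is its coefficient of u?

-2

Build the Lagrange basis polynomials:
L_0(u) = (u - 4)(u - 5)(u - 6) / [-6] = -(1/6)u^3 + (5/2)u^2 - (37/3)u + 20
L_1(u) = (u - 3)(u - 5)(u - 6) / [2] = (1/2)u^3 - 7u^2 + (63/2)u - 45
L_2(u) = (u - 3)(u - 4)(u - 6) / [-2] = -(1/2)u^3 + (13/2)u^2 - 27u + 36
L_3(u) = (u - 3)(u - 4)(u - 5) / [6] = (1/6)u^3 - 2u^2 + (47/6)u - 10
q(u) = (-99)·L_0 + (-203)·L_1 + (-363)·L_2 + (-591)·L_3
Only the coefficient of u is needed; take it from each L_i and combine:
(-99)·(-37/3) + (-203)·(63/2) + (-363)·(-27) + (-591)·(47/6) = -2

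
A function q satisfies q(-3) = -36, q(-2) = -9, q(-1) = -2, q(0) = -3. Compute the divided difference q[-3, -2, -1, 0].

2

q[-3,-2] = (-9 - (-36)) / (-2 - (-3)) = 27
q[-2,-1] = (-2 - (-9)) / (-1 - (-2)) = 7
q[-1,0] = (-3 - (-2)) / (0 - (-1)) = -1
q[-3,-2,-1] = (7 - 27) / (-1 - (-3)) = -10
q[-2,-1,0] = (-1 - 7) / (0 - (-2)) = -4
q[-3,-2,-1,0] = (-4 - (-10)) / (0 - (-3)) = 2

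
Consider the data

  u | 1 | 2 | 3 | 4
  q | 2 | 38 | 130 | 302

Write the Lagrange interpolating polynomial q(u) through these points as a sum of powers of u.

Build the Lagrange basis polynomials:
L_0(u) = (u - 2)(u - 3)(u - 4) / [-6] = -(1/6)u^3 + (3/2)u^2 - (13/3)u + 4
L_1(u) = (u - 1)(u - 3)(u - 4) / [2] = (1/2)u^3 - 4u^2 + (19/2)u - 6
L_2(u) = (u - 1)(u - 2)(u - 4) / [-2] = -(1/2)u^3 + (7/2)u^2 - 7u + 4
L_3(u) = (u - 1)(u - 2)(u - 3) / [6] = (1/6)u^3 - u^2 + (11/6)u - 1
q(u) = 2·L_0 + 38·L_1 + 130·L_2 + 302·L_3
  2·L_0(u) = -(1/3)u^3 + 3u^2 - (26/3)u + 8
  38·L_1(u) = 19u^3 - 152u^2 + 361u - 228
  130·L_2(u) = -65u^3 + 455u^2 - 910u + 520
  302·L_3(u) = (151/3)u^3 - 302u^2 + (1661/3)u - 302
Adding term by term: 4u^3 + 4u^2 - 4u - 2

q(u) = 4u^3 + 4u^2 - 4u - 2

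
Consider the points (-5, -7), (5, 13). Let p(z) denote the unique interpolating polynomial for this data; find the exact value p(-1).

Evaluate each Lagrange basis at z = -1:
L_0(-1) = (-6)/[(-10)] = 3/5
L_1(-1) = (4)/[(10)] = 2/5
Sum: (-7)·(3/5) + 13·(2/5) = 1

1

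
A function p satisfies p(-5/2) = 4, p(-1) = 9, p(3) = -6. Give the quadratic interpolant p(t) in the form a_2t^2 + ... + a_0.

Newton's divided differences:
p[-5/2,-1] = (9 - 4) / (-1 - (-5/2)) = 10/3
p[-1,3] = (-6 - 9) / (3 - (-1)) = -15/4
p[-5/2,-1,3] = (-15/4 - 10/3) / (3 - (-5/2)) = -85/66
p(t) = 4 + (10/3)·(t + 5/2) + (-85/66)·(t + 5/2)(t + 1)
Expanding: p(t) = -(85/66)t^2 - (155/132)t + 401/44

p(t) = -(85/66)t^2 - (155/132)t + 401/44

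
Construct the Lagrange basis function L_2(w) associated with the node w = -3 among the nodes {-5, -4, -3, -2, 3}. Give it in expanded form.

L_2(w) = (w + 5)(w + 4)(w + 2)(w - 3) / [(2)·(1)·(-1)·(-6)]
       = (w^4 + 8w^3 + 5w^2 - 74w - 120) / (12)

L_2(w) = (1/12)w^4 + (2/3)w^3 + (5/12)w^2 - (37/6)w - 10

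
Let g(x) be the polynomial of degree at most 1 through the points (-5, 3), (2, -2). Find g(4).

-24/7

L_0(4) = (2)/[(-7)] = -2/7
L_1(4) = (9)/[(7)] = 9/7
Sum: 3·(-2/7) + (-2)·(9/7) = -24/7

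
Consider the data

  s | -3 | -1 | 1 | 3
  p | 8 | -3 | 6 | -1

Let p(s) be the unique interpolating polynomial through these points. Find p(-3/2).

L_0(-3/2) = (-1/2)·(-5/2)·(-9/2)/[(-2)·(-4)·(-6)] = 15/128
L_1(-3/2) = (3/2)·(-5/2)·(-9/2)/[(2)·(-2)·(-4)] = 135/128
L_2(-3/2) = (3/2)·(-1/2)·(-9/2)/[(4)·(2)·(-2)] = -27/128
L_3(-3/2) = (3/2)·(-1/2)·(-5/2)/[(6)·(4)·(2)] = 5/128
Sum: 8·(15/128) + (-3)·(135/128) + 6·(-27/128) + (-1)·(5/128) = -113/32

-113/32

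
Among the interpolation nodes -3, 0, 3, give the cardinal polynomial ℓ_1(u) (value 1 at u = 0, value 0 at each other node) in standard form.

ℓ_1(u) = (u + 3)(u - 3) / [(3)·(-3)]
       = (u^2 - 9) / (-9)

ℓ_1(u) = -(1/9)u^2 + 1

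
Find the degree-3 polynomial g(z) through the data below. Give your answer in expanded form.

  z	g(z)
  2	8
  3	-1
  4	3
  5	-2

g(z) = -(11/3)z^3 + (79/2)z^2 - (821/6)z + 153

Newton's divided differences:
g[2,3] = (-1 - 8) / (3 - 2) = -9
g[3,4] = (3 - (-1)) / (4 - 3) = 4
g[4,5] = (-2 - 3) / (5 - 4) = -5
g[2,3,4] = (4 - (-9)) / (4 - 2) = 13/2
g[3,4,5] = (-5 - 4) / (5 - 3) = -9/2
g[2,3,4,5] = (-9/2 - 13/2) / (5 - 2) = -11/3
g(z) = 8 + (-9)·(z - 2) + (13/2)·(z - 2)(z - 3) + (-11/3)·(z - 2)(z - 3)(z - 4)
Expanding: g(z) = -(11/3)z^3 + (79/2)z^2 - (821/6)z + 153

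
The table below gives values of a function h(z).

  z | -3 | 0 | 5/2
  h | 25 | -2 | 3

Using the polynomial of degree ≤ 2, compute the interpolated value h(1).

L_0(1) = (1)·(-3/2)/[(-3)·(-11/2)] = -1/11
L_1(1) = (4)·(-3/2)/[(3)·(-5/2)] = 4/5
L_2(1) = (4)·(1)/[(11/2)·(5/2)] = 16/55
Sum: 25·(-1/11) + (-2)·(4/5) + 3·(16/55) = -3

-3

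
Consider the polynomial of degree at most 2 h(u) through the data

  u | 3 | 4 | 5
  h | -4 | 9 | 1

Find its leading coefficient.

Build the Lagrange basis polynomials:
L_0(u) = (u - 4)(u - 5) / [2] = (1/2)u^2 - (9/2)u + 10
L_1(u) = (u - 3)(u - 5) / [-1] = -u^2 + 8u - 15
L_2(u) = (u - 3)(u - 4) / [2] = (1/2)u^2 - (7/2)u + 6
h(u) = (-4)·L_0 + 9·L_1 + 1·L_2
Only the coefficient of u^2 is needed; take it from each L_i and combine:
(-4)·(1/2) + 9·(-1) + 1·(1/2) = -21/2

-21/2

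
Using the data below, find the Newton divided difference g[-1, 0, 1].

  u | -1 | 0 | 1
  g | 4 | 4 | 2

g[-1,0] = (4 - 4) / (0 - (-1)) = 0
g[0,1] = (2 - 4) / (1 - 0) = -2
g[-1,0,1] = (-2 - 0) / (1 - (-1)) = -1

-1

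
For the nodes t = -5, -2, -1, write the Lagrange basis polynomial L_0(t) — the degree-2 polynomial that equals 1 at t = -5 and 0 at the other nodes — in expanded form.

L_0(t) = (1/12)t^2 + (1/4)t + 1/6

L_0(t) = (t + 2)(t + 1) / [(-3)·(-4)]
       = (t^2 + 3t + 2) / (12)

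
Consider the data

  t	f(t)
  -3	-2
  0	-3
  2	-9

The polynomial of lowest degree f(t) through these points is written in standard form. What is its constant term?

-3

Build the Lagrange basis polynomials:
L_0(t) = t(t - 2) / [15] = (1/15)t^2 - (2/15)t
L_1(t) = (t + 3)(t - 2) / [-6] = -(1/6)t^2 - (1/6)t + 1
L_2(t) = (t + 3)t / [10] = (1/10)t^2 + (3/10)t
f(t) = (-2)·L_0 + (-3)·L_1 + (-9)·L_2
Only the constant term is needed; take it from each L_i and combine:
(-2)·(0) + (-3)·(1) + (-9)·(0) = -3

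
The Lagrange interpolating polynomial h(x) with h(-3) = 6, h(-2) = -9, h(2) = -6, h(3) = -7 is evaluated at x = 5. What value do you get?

-178/5

Evaluate each Lagrange basis at x = 5:
L_0(5) = (7)·(3)·(2)/[(-1)·(-5)·(-6)] = -7/5
L_1(5) = (8)·(3)·(2)/[(1)·(-4)·(-5)] = 12/5
L_2(5) = (8)·(7)·(2)/[(5)·(4)·(-1)] = -28/5
L_3(5) = (8)·(7)·(3)/[(6)·(5)·(1)] = 28/5
Sum: 6·(-7/5) + (-9)·(12/5) + (-6)·(-28/5) + (-7)·(28/5) = -178/5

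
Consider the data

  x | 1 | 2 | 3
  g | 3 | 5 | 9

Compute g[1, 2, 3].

1

g[1,2] = (5 - 3) / (2 - 1) = 2
g[2,3] = (9 - 5) / (3 - 2) = 4
g[1,2,3] = (4 - 2) / (3 - 1) = 1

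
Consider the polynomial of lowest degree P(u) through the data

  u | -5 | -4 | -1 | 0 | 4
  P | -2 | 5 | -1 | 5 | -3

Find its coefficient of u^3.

Build the Lagrange basis polynomials:
L_0(u) = (u + 4)(u + 1)u(u - 4) / [180] = (1/180)u^4 + (1/180)u^3 - (4/45)u^2 - (4/45)u
L_1(u) = (u + 5)(u + 1)u(u - 4) / [-96] = -(1/96)u^4 - (1/48)u^3 + (19/96)u^2 + (5/24)u
L_2(u) = (u + 5)(u + 4)u(u - 4) / [60] = (1/60)u^4 + (1/12)u^3 - (4/15)u^2 - (4/3)u
L_3(u) = (u + 5)(u + 4)(u + 1)(u - 4) / [-80] = -(1/80)u^4 - (3/40)u^3 + (11/80)u^2 + (6/5)u + 1
L_4(u) = (u + 5)(u + 4)(u + 1)u / [1440] = (1/1440)u^4 + (1/144)u^3 + (29/1440)u^2 + (1/72)u
P(u) = (-2)·L_0 + 5·L_1 + (-1)·L_2 + 5·L_3 + (-3)·L_4
Only the coefficient of u^3 is needed; take it from each L_i and combine:
(-2)·(1/180) + 5·(-1/48) + (-1)·(1/12) + 5·(-3/40) + (-3)·(1/144) = -107/180

-107/180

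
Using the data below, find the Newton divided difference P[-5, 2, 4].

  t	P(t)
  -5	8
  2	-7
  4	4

P[-5,2] = (-7 - 8) / (2 - (-5)) = -15/7
P[2,4] = (4 - (-7)) / (4 - 2) = 11/2
P[-5,2,4] = (11/2 - (-15/7)) / (4 - (-5)) = 107/126

107/126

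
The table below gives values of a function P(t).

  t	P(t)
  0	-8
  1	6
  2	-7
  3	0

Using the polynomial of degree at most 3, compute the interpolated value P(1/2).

L_0(1/2) = (-1/2)·(-3/2)·(-5/2)/[(-1)·(-2)·(-3)] = 5/16
L_1(1/2) = (1/2)·(-3/2)·(-5/2)/[(1)·(-1)·(-2)] = 15/16
L_2(1/2) = (1/2)·(-1/2)·(-5/2)/[(2)·(1)·(-1)] = -5/16
L_3(1/2) = (1/2)·(-1/2)·(-3/2)/[(3)·(2)·(1)] = 1/16
Sum: (-8)·(5/16) + 6·(15/16) + (-7)·(-5/16) + 0 = 85/16

85/16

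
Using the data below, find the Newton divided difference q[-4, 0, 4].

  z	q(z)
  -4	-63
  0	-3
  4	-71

-4

q[-4,0] = (-3 - (-63)) / (0 - (-4)) = 15
q[0,4] = (-71 - (-3)) / (4 - 0) = -17
q[-4,0,4] = (-17 - 15) / (4 - (-4)) = -4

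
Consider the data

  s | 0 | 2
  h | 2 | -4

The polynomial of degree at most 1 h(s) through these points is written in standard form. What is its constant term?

L_0(s) = (s - 2) / [-2] = -(1/2)s + 1
L_1(s) = s / [2] = (1/2)s
h(s) = 2·L_0 + (-4)·L_1
Only the constant term is needed; take it from each L_i and combine:
2·(1) + (-4)·(0) = 2

2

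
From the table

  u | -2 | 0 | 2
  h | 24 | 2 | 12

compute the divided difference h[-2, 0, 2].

4

h[-2,0] = (2 - 24) / (0 - (-2)) = -11
h[0,2] = (12 - 2) / (2 - 0) = 5
h[-2,0,2] = (5 - (-11)) / (2 - (-2)) = 4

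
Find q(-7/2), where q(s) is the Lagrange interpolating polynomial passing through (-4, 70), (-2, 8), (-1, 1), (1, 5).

373/8

Evaluate each Lagrange basis at s = -7/2:
L_0(-7/2) = (-3/2)·(-5/2)·(-9/2)/[(-2)·(-3)·(-5)] = 9/16
L_1(-7/2) = (1/2)·(-5/2)·(-9/2)/[(2)·(-1)·(-3)] = 15/16
L_2(-7/2) = (1/2)·(-3/2)·(-9/2)/[(3)·(1)·(-2)] = -9/16
L_3(-7/2) = (1/2)·(-3/2)·(-5/2)/[(5)·(3)·(2)] = 1/16
Sum: 70·(9/16) + 8·(15/16) + 1·(-9/16) + 5·(1/16) = 373/8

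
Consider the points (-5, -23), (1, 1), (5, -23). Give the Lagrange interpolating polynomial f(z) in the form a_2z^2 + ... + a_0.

L_0(z) = (z - 1)(z - 5) / [60] = (1/60)z^2 - (1/10)z + 1/12
L_1(z) = (z + 5)(z - 5) / [-24] = -(1/24)z^2 + 25/24
L_2(z) = (z + 5)(z - 1) / [40] = (1/40)z^2 + (1/10)z - 1/8
f(z) = (-23)·L_0 + 1·L_1 + (-23)·L_2
  (-23)·L_0(z) = -(23/60)z^2 + (23/10)z - 23/12
  1·L_1(z) = -(1/24)z^2 + 25/24
  (-23)·L_2(z) = -(23/40)z^2 - (23/10)z + 23/8
Adding term by term: -z^2 + 2

f(z) = -z^2 + 2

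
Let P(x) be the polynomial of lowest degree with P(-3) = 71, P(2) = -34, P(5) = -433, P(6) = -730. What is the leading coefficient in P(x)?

-3

The leading coefficient equals the top divided difference P[-3,2,5,6].
P[-3,2] = (-34 - 71) / (2 - (-3)) = -21
P[2,5] = (-433 - (-34)) / (5 - 2) = -133
P[5,6] = (-730 - (-433)) / (6 - 5) = -297
P[-3,2,5] = (-133 - (-21)) / (5 - (-3)) = -14
P[2,5,6] = (-297 - (-133)) / (6 - 2) = -41
P[-3,2,5,6] = (-41 - (-14)) / (6 - (-3)) = -3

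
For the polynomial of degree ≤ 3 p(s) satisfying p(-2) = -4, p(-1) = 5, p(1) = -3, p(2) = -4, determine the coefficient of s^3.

L_0(s) = (s + 1)(s - 1)(s - 2) / [-12] = -(1/12)s^3 + (1/6)s^2 + (1/12)s - 1/6
L_1(s) = (s + 2)(s - 1)(s - 2) / [6] = (1/6)s^3 - (1/6)s^2 - (2/3)s + 2/3
L_2(s) = (s + 2)(s + 1)(s - 2) / [-6] = -(1/6)s^3 - (1/6)s^2 + (2/3)s + 2/3
L_3(s) = (s + 2)(s + 1)(s - 1) / [12] = (1/12)s^3 + (1/6)s^2 - (1/12)s - 1/6
p(s) = (-4)·L_0 + 5·L_1 + (-3)·L_2 + (-4)·L_3
Only the coefficient of s^3 is needed; take it from each L_i and combine:
(-4)·(-1/12) + 5·(1/6) + (-3)·(-1/6) + (-4)·(1/12) = 4/3

4/3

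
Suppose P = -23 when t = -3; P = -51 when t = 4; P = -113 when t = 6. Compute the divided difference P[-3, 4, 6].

-3

P[-3,4] = (-51 - (-23)) / (4 - (-3)) = -4
P[4,6] = (-113 - (-51)) / (6 - 4) = -31
P[-3,4,6] = (-31 - (-4)) / (6 - (-3)) = -3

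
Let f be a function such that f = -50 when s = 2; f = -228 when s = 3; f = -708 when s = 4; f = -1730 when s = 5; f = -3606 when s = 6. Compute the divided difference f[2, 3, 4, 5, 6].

-3

f[2,3] = (-228 - (-50)) / (3 - 2) = -178
f[3,4] = (-708 - (-228)) / (4 - 3) = -480
f[4,5] = (-1730 - (-708)) / (5 - 4) = -1022
f[5,6] = (-3606 - (-1730)) / (6 - 5) = -1876
f[2,3,4] = (-480 - (-178)) / (4 - 2) = -151
f[3,4,5] = (-1022 - (-480)) / (5 - 3) = -271
f[4,5,6] = (-1876 - (-1022)) / (6 - 4) = -427
f[2,3,4,5] = (-271 - (-151)) / (5 - 2) = -40
f[3,4,5,6] = (-427 - (-271)) / (6 - 3) = -52
f[2,3,4,5,6] = (-52 - (-40)) / (6 - 2) = -3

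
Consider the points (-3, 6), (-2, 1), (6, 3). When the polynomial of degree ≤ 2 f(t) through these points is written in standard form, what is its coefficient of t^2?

Build the Lagrange basis polynomials:
L_0(t) = (t + 2)(t - 6) / [9] = (1/9)t^2 - (4/9)t - 4/3
L_1(t) = (t + 3)(t - 6) / [-8] = -(1/8)t^2 + (3/8)t + 9/4
L_2(t) = (t + 3)(t + 2) / [72] = (1/72)t^2 + (5/72)t + 1/12
f(t) = 6·L_0 + 1·L_1 + 3·L_2
Only the coefficient of t^2 is needed; take it from each L_i and combine:
6·(1/9) + 1·(-1/8) + 3·(1/72) = 7/12

7/12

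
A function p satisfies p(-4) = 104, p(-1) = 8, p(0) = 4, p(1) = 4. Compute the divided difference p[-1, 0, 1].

2

p[-1,0] = (4 - 8) / (0 - (-1)) = -4
p[0,1] = (4 - 4) / (1 - 0) = 0
p[-1,0,1] = (0 - (-4)) / (1 - (-1)) = 2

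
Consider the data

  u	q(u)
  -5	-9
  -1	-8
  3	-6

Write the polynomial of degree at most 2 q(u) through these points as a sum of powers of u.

q(u) = (1/32)u^2 + (7/16)u - 243/32

Build the Lagrange basis polynomials:
L_0(u) = (u + 1)(u - 3) / [32] = (1/32)u^2 - (1/16)u - 3/32
L_1(u) = (u + 5)(u - 3) / [-16] = -(1/16)u^2 - (1/8)u + 15/16
L_2(u) = (u + 5)(u + 1) / [32] = (1/32)u^2 + (3/16)u + 5/32
q(u) = (-9)·L_0 + (-8)·L_1 + (-6)·L_2
  (-9)·L_0(u) = -(9/32)u^2 + (9/16)u + 27/32
  (-8)·L_1(u) = (1/2)u^2 + u - 15/2
  (-6)·L_2(u) = -(3/16)u^2 - (9/8)u - 15/16
Adding term by term: (1/32)u^2 + (7/16)u - 243/32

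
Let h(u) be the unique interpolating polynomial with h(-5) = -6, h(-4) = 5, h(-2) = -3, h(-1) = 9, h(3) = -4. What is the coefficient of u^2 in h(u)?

31/120

L_0(u) = (u + 4)(u + 2)(u + 1)(u - 3) / [96] = (1/96)u^4 + (1/24)u^3 - (7/96)u^2 - (17/48)u - 1/4
L_1(u) = (u + 5)(u + 2)(u + 1)(u - 3) / [-42] = -(1/42)u^4 - (5/42)u^3 + (1/6)u^2 + (41/42)u + 5/7
L_2(u) = (u + 5)(u + 4)(u + 1)(u - 3) / [30] = (1/30)u^4 + (7/30)u^3 - (1/30)u^2 - (67/30)u - 2
L_3(u) = (u + 5)(u + 4)(u + 2)(u - 3) / [-48] = -(1/48)u^4 - (1/6)u^3 - (5/48)u^2 + (37/24)u + 5/2
L_4(u) = (u + 5)(u + 4)(u + 2)(u + 1) / [1120] = (1/1120)u^4 + (3/280)u^3 + (7/160)u^2 + (39/560)u + 1/28
h(u) = (-6)·L_0 + 5·L_1 + (-3)·L_2 + 9·L_3 + (-4)·L_4
Only the coefficient of u^2 is needed; take it from each L_i and combine:
(-6)·(-7/96) + 5·(1/6) + (-3)·(-1/30) + 9·(-5/48) + (-4)·(7/160) = 31/120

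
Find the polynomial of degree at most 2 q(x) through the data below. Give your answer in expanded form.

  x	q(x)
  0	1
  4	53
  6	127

q(x) = 4x^2 - 3x + 1

Build the Lagrange basis polynomials:
L_0(x) = (x - 4)(x - 6) / [24] = (1/24)x^2 - (5/12)x + 1
L_1(x) = x(x - 6) / [-8] = -(1/8)x^2 + (3/4)x
L_2(x) = x(x - 4) / [12] = (1/12)x^2 - (1/3)x
q(x) = 1·L_0 + 53·L_1 + 127·L_2
  1·L_0(x) = (1/24)x^2 - (5/12)x + 1
  53·L_1(x) = -(53/8)x^2 + (159/4)x
  127·L_2(x) = (127/12)x^2 - (127/3)x
Adding term by term: 4x^2 - 3x + 1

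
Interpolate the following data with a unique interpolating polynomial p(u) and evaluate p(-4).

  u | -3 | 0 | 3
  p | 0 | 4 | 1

L_0(-4) = (-4)·(-7)/[(-3)·(-6)] = 14/9
L_1(-4) = (-1)·(-7)/[(3)·(-3)] = -7/9
L_2(-4) = (-1)·(-4)/[(6)·(3)] = 2/9
Sum: 0 + 4·(-7/9) + 1·(2/9) = -26/9

-26/9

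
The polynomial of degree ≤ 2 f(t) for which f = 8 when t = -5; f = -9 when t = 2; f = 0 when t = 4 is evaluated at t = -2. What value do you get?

-179/21

Evaluate each Lagrange basis at t = -2:
L_0(-2) = (-4)·(-6)/[(-7)·(-9)] = 8/21
L_1(-2) = (3)·(-6)/[(7)·(-2)] = 9/7
L_2(-2) = (3)·(-4)/[(9)·(2)] = -2/3
Sum: 8·(8/21) + (-9)·(9/7) + 0 = -179/21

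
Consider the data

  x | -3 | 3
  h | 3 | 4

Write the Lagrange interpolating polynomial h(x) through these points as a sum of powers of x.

Build the Lagrange basis polynomials:
L_0(x) = (x - 3) / [-6] = -(1/6)x + 1/2
L_1(x) = (x + 3) / [6] = (1/6)x + 1/2
h(x) = 3·L_0 + 4·L_1
  3·L_0(x) = -(1/2)x + 3/2
  4·L_1(x) = (2/3)x + 2
Adding term by term: (1/6)x + 7/2

h(x) = (1/6)x + 7/2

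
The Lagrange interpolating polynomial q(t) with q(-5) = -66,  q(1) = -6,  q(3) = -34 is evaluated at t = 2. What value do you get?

Evaluate each Lagrange basis at t = 2:
L_0(2) = (1)·(-1)/[(-6)·(-8)] = -1/48
L_1(2) = (7)·(-1)/[(6)·(-2)] = 7/12
L_2(2) = (7)·(1)/[(8)·(2)] = 7/16
Sum: (-66)·(-1/48) + (-6)·(7/12) + (-34)·(7/16) = -17

-17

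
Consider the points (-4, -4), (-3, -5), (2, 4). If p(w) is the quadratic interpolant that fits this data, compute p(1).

L_0(1) = (4)·(-1)/[(-1)·(-6)] = -2/3
L_1(1) = (5)·(-1)/[(1)·(-5)] = 1
L_2(1) = (5)·(4)/[(6)·(5)] = 2/3
Sum: (-4)·(-2/3) + (-5)·(1) + 4·(2/3) = 1/3

1/3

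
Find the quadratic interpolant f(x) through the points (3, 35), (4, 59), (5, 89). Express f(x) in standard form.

Build the Lagrange basis polynomials:
L_0(x) = (x - 4)(x - 5) / [2] = (1/2)x^2 - (9/2)x + 10
L_1(x) = (x - 3)(x - 5) / [-1] = -x^2 + 8x - 15
L_2(x) = (x - 3)(x - 4) / [2] = (1/2)x^2 - (7/2)x + 6
f(x) = 35·L_0 + 59·L_1 + 89·L_2
  35·L_0(x) = (35/2)x^2 - (315/2)x + 350
  59·L_1(x) = -59x^2 + 472x - 885
  89·L_2(x) = (89/2)x^2 - (623/2)x + 534
Adding term by term: 3x^2 + 3x - 1

f(x) = 3x^2 + 3x - 1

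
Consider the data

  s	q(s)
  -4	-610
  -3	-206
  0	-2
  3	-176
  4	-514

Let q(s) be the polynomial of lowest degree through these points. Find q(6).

Evaluate each Lagrange basis at s = 6:
L_0(6) = (9)·(6)·(3)·(2)/[(-1)·(-4)·(-7)·(-8)] = 81/56
L_1(6) = (10)·(6)·(3)·(2)/[(1)·(-3)·(-6)·(-7)] = -20/7
L_2(6) = (10)·(9)·(3)·(2)/[(4)·(3)·(-3)·(-4)] = 15/4
L_3(6) = (10)·(9)·(6)·(2)/[(7)·(6)·(3)·(-1)] = -60/7
L_4(6) = (10)·(9)·(6)·(3)/[(8)·(7)·(4)·(1)] = 405/56
Sum: (-610)·(81/56) + (-206)·(-20/7) + (-2)·(15/4) + (-176)·(-60/7) + (-514)·(405/56) = -2510

-2510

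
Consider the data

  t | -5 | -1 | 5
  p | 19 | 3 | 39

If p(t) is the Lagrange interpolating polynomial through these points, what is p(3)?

19

L_0(3) = (4)·(-2)/[(-4)·(-10)] = -1/5
L_1(3) = (8)·(-2)/[(4)·(-6)] = 2/3
L_2(3) = (8)·(4)/[(10)·(6)] = 8/15
Sum: 19·(-1/5) + 3·(2/3) + 39·(8/15) = 19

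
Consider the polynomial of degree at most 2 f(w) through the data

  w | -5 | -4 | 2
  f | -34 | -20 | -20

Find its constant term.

-4

L_0(w) = (w + 4)(w - 2) / [7] = (1/7)w^2 + (2/7)w - 8/7
L_1(w) = (w + 5)(w - 2) / [-6] = -(1/6)w^2 - (1/2)w + 5/3
L_2(w) = (w + 5)(w + 4) / [42] = (1/42)w^2 + (3/14)w + 10/21
f(w) = (-34)·L_0 + (-20)·L_1 + (-20)·L_2
Only the constant term is needed; take it from each L_i and combine:
(-34)·(-8/7) + (-20)·(5/3) + (-20)·(10/21) = -4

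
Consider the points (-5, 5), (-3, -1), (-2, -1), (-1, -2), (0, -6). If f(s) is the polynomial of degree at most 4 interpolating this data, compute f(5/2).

-5177/128

Evaluate each Lagrange basis at s = 5/2:
L_0(5/2) = (11/2)·(9/2)·(7/2)·(5/2)/[(-2)·(-3)·(-4)·(-5)] = 231/128
L_1(5/2) = (15/2)·(9/2)·(7/2)·(5/2)/[(2)·(-1)·(-2)·(-3)] = -1575/64
L_2(5/2) = (15/2)·(11/2)·(7/2)·(5/2)/[(3)·(1)·(-1)·(-2)] = 1925/32
L_3(5/2) = (15/2)·(11/2)·(9/2)·(5/2)/[(4)·(2)·(1)·(-1)] = -7425/128
L_4(5/2) = (15/2)·(11/2)·(9/2)·(7/2)/[(5)·(3)·(2)·(1)] = 693/32
Sum: 5·(231/128) + (-1)·(-1575/64) + (-1)·(1925/32) + (-2)·(-7425/128) + (-6)·(693/32) = -5177/128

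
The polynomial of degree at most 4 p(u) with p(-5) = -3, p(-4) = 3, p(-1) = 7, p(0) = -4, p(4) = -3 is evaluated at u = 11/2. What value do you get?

35559/320

Using Newton's divided-difference form:
p[-5,-4] = (3 - (-3)) / (-4 - (-5)) = 6
p[-4,-1] = (7 - 3) / (-1 - (-4)) = 4/3
p[-1,0] = (-4 - 7) / (0 - (-1)) = -11
p[0,4] = (-3 - (-4)) / (4 - 0) = 1/4
p[-5,-4,-1] = (4/3 - 6) / (-1 - (-5)) = -7/6
p[-4,-1,0] = (-11 - 4/3) / (0 - (-4)) = -37/12
p[-1,0,4] = (1/4 - (-11)) / (4 - (-1)) = 9/4
p[-5,-4,-1,0] = (-37/12 - (-7/6)) / (0 - (-5)) = -23/60
p[-4,-1,0,4] = (9/4 - (-37/12)) / (4 - (-4)) = 2/3
p[-5,-4,-1,0,4] = (2/3 - (-23/60)) / (4 - (-5)) = 7/60
p(11/2) = -3 + 6·(21/2) + (-7/6)·(21/2)·(19/2) + (-23/60)·(21/2)·(19/2)·(13/2) + (7/60)·(21/2)·(19/2)·(13/2)·(11/2) = 35559/320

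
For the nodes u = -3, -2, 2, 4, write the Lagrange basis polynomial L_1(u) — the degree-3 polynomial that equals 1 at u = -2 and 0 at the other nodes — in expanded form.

L_1(u) = (u + 3)(u - 2)(u - 4) / [(1)·(-4)·(-6)]
       = (u^3 - 3u^2 - 10u + 24) / (24)

L_1(u) = (1/24)u^3 - (1/8)u^2 - (5/12)u + 1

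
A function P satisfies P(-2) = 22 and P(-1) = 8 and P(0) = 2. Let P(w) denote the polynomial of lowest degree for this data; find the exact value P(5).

L_0(5) = (6)·(5)/[(-1)·(-2)] = 15
L_1(5) = (7)·(5)/[(1)·(-1)] = -35
L_2(5) = (7)·(6)/[(2)·(1)] = 21
Sum: 22·(15) + 8·(-35) + 2·(21) = 92

92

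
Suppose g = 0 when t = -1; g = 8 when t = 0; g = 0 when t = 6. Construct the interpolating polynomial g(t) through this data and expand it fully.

g(t) = -(4/3)t^2 + (20/3)t + 8

Newton's divided differences:
g[-1,0] = (8 - 0) / (0 - (-1)) = 8
g[0,6] = (0 - 8) / (6 - 0) = -4/3
g[-1,0,6] = (-4/3 - 8) / (6 - (-1)) = -4/3
g(t) = 8·(t + 1) + (-4/3)·(t + 1)t
Expanding: g(t) = -(4/3)t^2 + (20/3)t + 8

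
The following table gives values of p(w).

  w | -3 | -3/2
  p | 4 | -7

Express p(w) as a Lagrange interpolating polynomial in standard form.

Build the Lagrange basis polynomials:
L_0(w) = (w + 3/2) / [-3/2] = -(2/3)w - 1
L_1(w) = (w + 3) / [3/2] = (2/3)w + 2
p(w) = 4·L_0 + (-7)·L_1
  4·L_0(w) = -(8/3)w - 4
  (-7)·L_1(w) = -(14/3)w - 14
Adding term by term: -(22/3)w - 18

p(w) = -(22/3)w - 18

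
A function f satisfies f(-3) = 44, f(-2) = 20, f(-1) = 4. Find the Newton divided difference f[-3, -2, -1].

4

f[-3,-2] = (20 - 44) / (-2 - (-3)) = -24
f[-2,-1] = (4 - 20) / (-1 - (-2)) = -16
f[-3,-2,-1] = (-16 - (-24)) / (-1 - (-3)) = 4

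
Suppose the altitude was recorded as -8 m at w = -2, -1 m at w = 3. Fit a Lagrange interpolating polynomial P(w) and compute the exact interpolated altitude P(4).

L_0(4) = (1)/[(-5)] = -1/5
L_1(4) = (6)/[(5)] = 6/5
Sum: (-8)·(-1/5) + (-1)·(6/5) = 2/5

2/5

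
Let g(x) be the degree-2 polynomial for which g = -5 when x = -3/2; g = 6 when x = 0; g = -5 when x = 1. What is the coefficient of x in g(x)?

-11/3

L_0(x) = x(x - 1) / [15/4] = (4/15)x^2 - (4/15)x
L_1(x) = (x + 3/2)(x - 1) / [-3/2] = -(2/3)x^2 - (1/3)x + 1
L_2(x) = (x + 3/2)x / [5/2] = (2/5)x^2 + (3/5)x
g(x) = (-5)·L_0 + 6·L_1 + (-5)·L_2
Only the coefficient of x is needed; take it from each L_i and combine:
(-5)·(-4/15) + 6·(-1/3) + (-5)·(3/5) = -11/3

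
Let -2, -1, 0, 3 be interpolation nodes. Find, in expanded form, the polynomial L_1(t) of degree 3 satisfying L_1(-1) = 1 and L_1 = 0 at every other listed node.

L_1(t) = (t + 2)t(t - 3) / [(1)·(-1)·(-4)]
       = (t^3 - t^2 - 6t) / (4)

L_1(t) = (1/4)t^3 - (1/4)t^2 - (3/2)t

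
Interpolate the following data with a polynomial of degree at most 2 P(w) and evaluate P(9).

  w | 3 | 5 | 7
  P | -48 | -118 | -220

-354

Evaluate each Lagrange basis at w = 9:
L_0(9) = (4)·(2)/[(-2)·(-4)] = 1
L_1(9) = (6)·(2)/[(2)·(-2)] = -3
L_2(9) = (6)·(4)/[(4)·(2)] = 3
Sum: (-48)·(1) + (-118)·(-3) + (-220)·(3) = -354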